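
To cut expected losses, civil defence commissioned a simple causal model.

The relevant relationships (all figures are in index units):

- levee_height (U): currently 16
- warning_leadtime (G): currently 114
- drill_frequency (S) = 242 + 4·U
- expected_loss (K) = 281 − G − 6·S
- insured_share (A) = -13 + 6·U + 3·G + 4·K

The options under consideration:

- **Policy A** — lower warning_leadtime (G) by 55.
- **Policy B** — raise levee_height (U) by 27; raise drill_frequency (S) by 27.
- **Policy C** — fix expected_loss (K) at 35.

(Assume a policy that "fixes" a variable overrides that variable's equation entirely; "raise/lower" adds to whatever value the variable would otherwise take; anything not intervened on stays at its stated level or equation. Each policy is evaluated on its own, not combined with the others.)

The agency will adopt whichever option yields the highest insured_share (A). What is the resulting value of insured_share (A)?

565

Policy A (G − 55):
  U = 16
  G = 114 − 55 = 59
  S = 242 + 4·16 = 306
  K = 281 − 59 − 6·306 = -1614
  A = -13 + 6·16 + 3·59 + 4·(-1614) = -6196
Policy B (U + 27, S + 27):
  U = 16 + 27 = 43
  G = 114
  S = 242 + 4·43 (+27 from intervention) = 441
  K = 281 − 114 − 6·441 = -2479
  A = -13 + 6·43 + 3·114 + 4·(-2479) = -9329
Policy C (K := 35):
  U = 16
  G = 114
  S = 242 + 4·16 = 306
  K = 35
  A = -13 + 6·16 + 3·114 + 4·35 = 565
Comparing — Policy A: A=-6196, Policy B: A=-9329, Policy C: A=565. Highest is 565 (Policy C).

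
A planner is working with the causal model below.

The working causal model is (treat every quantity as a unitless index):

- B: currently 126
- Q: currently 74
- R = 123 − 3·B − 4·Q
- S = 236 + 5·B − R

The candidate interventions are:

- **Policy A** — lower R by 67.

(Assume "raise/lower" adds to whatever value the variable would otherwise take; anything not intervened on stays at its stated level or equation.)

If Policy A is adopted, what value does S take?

Policy A (R − 67):
  B = 126
  Q = 74
  R = 123 − 3·126 − 4·74 (−67 from intervention) = -618
  S = 236 + 5·126 − (-618) = 1484

1484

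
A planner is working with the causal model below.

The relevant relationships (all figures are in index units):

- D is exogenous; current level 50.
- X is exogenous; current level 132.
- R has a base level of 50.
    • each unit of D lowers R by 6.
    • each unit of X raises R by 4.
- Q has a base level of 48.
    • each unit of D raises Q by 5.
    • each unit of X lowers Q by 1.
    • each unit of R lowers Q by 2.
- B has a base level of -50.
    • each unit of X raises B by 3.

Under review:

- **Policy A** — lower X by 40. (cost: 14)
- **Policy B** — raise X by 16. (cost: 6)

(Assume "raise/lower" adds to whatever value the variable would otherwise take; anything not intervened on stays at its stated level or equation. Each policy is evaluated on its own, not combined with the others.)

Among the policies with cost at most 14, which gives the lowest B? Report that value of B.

226

Policy A (X − 40):
  X = 132 − 40 = 92
  B = -50 + 3·92 = 226
Policy B (X + 16):
  X = 132 + 16 = 148
  B = -50 + 3·148 = 394
Comparing — Policy A: B=226, Policy B: B=394. Lowest is 226 (Policy A).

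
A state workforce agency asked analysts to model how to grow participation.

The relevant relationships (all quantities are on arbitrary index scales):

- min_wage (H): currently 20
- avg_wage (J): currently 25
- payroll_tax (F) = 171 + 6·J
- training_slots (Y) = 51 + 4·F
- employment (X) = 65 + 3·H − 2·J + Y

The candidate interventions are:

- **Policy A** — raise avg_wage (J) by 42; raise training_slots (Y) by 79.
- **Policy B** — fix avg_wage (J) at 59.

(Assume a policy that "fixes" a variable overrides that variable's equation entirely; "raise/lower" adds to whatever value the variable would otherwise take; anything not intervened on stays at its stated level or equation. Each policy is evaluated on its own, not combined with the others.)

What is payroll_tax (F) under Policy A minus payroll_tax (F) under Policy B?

48

Policy A (J + 42, Y + 79):
  J = 25 + 42 = 67
  F = 171 + 6·67 = 573
Policy B (J := 59):
  J = 59
  F = 171 + 6·59 = 525
F: 573 − 525 = 48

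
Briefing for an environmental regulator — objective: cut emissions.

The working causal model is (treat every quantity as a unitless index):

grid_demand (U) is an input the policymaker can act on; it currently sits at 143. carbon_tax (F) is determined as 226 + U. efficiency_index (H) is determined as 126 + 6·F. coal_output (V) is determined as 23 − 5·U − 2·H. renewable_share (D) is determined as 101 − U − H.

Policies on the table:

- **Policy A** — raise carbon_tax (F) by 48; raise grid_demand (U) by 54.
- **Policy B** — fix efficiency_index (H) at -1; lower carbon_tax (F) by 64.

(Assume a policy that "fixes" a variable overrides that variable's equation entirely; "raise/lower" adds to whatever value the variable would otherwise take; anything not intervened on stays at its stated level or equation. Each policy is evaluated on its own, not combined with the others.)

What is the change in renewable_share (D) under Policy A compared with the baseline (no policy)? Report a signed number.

Baseline:
  U = 143
  F = 226 + 143 = 369
  H = 126 + 6·369 = 2340
  D = 101 − 143 − 2340 = -2382
Policy A (F + 48, U + 54):
  U = 143 + 54 = 197
  F = 226 + 197 (+48 from intervention) = 471
  H = 126 + 6·471 = 2952
  D = 101 − 197 − 2952 = -3048
Change in D: -3048 − (-2382) = -666

-666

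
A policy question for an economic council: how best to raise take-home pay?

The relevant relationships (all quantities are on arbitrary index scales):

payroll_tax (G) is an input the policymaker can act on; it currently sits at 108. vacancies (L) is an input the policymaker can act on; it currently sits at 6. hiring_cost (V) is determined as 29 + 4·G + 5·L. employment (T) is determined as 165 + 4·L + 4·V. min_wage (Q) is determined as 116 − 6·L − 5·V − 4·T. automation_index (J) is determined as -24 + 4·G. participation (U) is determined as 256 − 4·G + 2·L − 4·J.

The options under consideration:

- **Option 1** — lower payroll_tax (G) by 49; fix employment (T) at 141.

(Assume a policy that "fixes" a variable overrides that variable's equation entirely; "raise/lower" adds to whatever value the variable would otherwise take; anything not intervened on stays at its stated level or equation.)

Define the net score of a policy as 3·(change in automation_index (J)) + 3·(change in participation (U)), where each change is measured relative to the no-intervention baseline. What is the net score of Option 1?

Baseline:
  G = 108
  L = 6
  J = -24 + 4·108 = 408
  U = 256 − 4·108 + 2·6 − 4·408 = -1796
Option 1 (G − 49, T := 141):
  G = 108 − 49 = 59
  L = 6
  J = -24 + 4·59 = 212
  U = 256 − 4·59 + 2·6 − 4·212 = -816
ΔJ = 212 − 408 = -196; ΔU = -816 − (-1796) = 980
Score = 3·(-196) + 3·980 = 2352

2352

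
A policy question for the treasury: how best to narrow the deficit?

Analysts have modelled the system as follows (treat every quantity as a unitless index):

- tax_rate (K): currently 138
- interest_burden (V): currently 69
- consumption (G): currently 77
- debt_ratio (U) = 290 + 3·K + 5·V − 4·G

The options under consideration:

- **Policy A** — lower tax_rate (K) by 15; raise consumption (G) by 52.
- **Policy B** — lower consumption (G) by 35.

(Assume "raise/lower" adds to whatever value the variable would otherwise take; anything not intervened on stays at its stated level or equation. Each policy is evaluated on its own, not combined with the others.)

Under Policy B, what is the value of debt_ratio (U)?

Policy B (G − 35):
  K = 138
  V = 69
  G = 77 − 35 = 42
  U = 290 + 3·138 + 5·69 − 4·42 = 881

881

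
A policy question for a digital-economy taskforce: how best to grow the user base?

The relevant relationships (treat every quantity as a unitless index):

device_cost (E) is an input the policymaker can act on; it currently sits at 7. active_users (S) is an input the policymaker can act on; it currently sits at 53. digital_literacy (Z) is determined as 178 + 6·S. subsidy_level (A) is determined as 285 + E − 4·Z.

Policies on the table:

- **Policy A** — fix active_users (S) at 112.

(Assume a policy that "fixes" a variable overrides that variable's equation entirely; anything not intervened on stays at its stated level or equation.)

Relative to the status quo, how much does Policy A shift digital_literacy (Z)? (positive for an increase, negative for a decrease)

354

Baseline:
  S = 53
  Z = 178 + 6·53 = 496
Policy A (S := 112):
  S = 112
  Z = 178 + 6·112 = 850
Change in Z: 850 − 496 = 354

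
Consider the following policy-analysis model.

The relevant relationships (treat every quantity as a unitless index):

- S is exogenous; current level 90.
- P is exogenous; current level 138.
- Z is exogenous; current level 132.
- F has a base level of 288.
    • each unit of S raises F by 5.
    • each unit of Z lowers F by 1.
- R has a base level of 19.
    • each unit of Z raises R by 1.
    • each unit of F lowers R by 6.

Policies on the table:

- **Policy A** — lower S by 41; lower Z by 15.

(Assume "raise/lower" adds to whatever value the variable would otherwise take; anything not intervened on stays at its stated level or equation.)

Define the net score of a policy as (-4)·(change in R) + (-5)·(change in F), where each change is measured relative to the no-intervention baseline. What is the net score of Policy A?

Baseline:
  S = 90
  Z = 132
  F = 288 + 5·90 − 132 = 606
  R = 19 + 132 − 6·606 = -3485
Policy A (S − 41, Z − 15):
  S = 90 − 41 = 49
  Z = 132 − 15 = 117
  F = 288 + 5·49 − 117 = 416
  R = 19 + 117 − 6·416 = -2360
ΔR = -2360 − (-3485) = 1125; ΔF = 416 − 606 = -190
Score = (-4)·1125 + (-5)·(-190) = -3550

-3550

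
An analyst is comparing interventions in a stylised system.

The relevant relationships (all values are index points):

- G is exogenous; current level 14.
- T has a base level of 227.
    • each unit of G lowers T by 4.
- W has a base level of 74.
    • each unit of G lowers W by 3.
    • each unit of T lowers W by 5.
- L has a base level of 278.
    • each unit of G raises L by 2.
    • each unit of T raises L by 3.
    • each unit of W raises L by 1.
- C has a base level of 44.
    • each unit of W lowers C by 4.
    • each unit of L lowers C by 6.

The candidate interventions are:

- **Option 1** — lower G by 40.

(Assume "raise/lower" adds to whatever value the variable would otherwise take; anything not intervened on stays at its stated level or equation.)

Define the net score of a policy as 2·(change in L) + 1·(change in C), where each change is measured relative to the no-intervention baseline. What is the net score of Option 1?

3840

Baseline:
  G = 14
  T = 227 − 4·14 = 171
  W = 74 − 3·14 − 5·171 = -823
  L = 278 + 2·14 + 3·171 + (-823) = -4
  C = 44 − 4·(-823) − 6·(-4) = 3360
Option 1 (G − 40):
  G = 14 − 40 = -26
  T = 227 − 4·(-26) = 331
  W = 74 − 3·(-26) − 5·331 = -1503
  L = 278 + 2·(-26) + 3·331 + (-1503) = -284
  C = 44 − 4·(-1503) − 6·(-284) = 7760
ΔL = -284 − (-4) = -280; ΔC = 7760 − 3360 = 4400
Score = 2·(-280) + 1·4400 = 3840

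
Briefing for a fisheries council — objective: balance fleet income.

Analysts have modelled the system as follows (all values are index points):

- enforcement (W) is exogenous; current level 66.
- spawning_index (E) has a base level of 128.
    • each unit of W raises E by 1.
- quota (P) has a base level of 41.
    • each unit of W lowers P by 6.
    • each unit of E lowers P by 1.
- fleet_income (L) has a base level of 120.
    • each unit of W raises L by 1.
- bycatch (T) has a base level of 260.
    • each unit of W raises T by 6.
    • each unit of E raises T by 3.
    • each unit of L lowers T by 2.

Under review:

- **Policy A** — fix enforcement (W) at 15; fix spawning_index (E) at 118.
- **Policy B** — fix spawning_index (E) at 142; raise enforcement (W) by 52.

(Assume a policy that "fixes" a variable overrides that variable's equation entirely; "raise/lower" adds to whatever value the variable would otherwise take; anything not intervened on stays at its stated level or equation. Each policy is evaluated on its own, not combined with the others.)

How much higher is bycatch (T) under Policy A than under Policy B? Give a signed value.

-484

Policy A (W := 15, E := 118):
  W = 15
  E = 118
  L = 120 + 15 = 135
  T = 260 + 6·15 + 3·118 − 2·135 = 434
Policy B (E := 142, W + 52):
  W = 66 + 52 = 118
  E = 142
  L = 120 + 118 = 238
  T = 260 + 6·118 + 3·142 − 2·238 = 918
T: 434 − 918 = -484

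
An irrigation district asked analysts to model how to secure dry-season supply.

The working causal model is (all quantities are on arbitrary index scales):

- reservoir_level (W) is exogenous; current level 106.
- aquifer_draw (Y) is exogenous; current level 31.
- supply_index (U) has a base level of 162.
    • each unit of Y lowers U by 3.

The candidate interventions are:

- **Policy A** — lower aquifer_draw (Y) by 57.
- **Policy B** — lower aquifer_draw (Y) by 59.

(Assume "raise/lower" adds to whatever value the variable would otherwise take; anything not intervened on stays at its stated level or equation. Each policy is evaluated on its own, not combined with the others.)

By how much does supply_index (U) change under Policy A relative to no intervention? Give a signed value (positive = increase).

Baseline:
  Y = 31
  U = 162 − 3·31 = 69
Policy A (Y − 57):
  Y = 31 − 57 = -26
  U = 162 − 3·(-26) = 240
Change in U: 240 − 69 = 171

171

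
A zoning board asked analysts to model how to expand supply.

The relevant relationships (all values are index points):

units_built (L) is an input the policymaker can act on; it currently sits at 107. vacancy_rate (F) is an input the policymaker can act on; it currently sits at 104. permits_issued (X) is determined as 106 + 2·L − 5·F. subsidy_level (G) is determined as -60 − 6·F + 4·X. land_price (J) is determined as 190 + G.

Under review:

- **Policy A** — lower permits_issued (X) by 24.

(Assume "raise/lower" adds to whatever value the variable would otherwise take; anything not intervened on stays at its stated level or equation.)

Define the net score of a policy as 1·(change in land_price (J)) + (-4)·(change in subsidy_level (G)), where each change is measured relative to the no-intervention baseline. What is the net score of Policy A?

Baseline:
  L = 107
  F = 104
  X = 106 + 2·107 − 5·104 = -200
  G = -60 − 6·104 + 4·(-200) = -1484
  J = 190 + (-1484) = -1294
Policy A (X − 24):
  L = 107
  F = 104
  X = 106 + 2·107 − 5·104 (−24 from intervention) = -224
  G = -60 − 6·104 + 4·(-224) = -1580
  J = 190 + (-1580) = -1390
ΔJ = -1390 − (-1294) = -96; ΔG = -1580 − (-1484) = -96
Score = 1·(-96) + (-4)·(-96) = 288

288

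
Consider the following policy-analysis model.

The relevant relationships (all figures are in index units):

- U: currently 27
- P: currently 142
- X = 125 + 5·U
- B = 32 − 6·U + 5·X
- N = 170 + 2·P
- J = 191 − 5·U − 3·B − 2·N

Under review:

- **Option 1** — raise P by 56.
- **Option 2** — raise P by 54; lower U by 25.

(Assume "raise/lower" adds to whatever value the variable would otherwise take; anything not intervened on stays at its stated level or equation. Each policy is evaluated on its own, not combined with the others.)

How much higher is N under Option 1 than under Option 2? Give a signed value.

Option 1 (P + 56):
  P = 142 + 56 = 198
  N = 170 + 2·198 = 566
Option 2 (P + 54, U − 25):
  P = 142 + 54 = 196
  N = 170 + 2·196 = 562
N: 566 − 562 = 4

4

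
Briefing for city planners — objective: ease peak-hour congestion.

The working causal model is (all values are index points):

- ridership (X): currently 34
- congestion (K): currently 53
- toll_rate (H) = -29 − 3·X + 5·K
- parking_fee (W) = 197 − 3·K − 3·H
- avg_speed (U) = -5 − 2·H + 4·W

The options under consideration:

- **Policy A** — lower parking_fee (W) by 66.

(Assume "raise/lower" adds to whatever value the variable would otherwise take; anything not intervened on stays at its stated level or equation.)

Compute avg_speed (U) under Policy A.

Policy A (W − 66):
  X = 34
  K = 53
  H = -29 − 3·34 + 5·53 = 134
  W = 197 − 3·53 − 3·134 (−66 from intervention) = -430
  U = -5 − 2·134 + 4·(-430) = -1993

-1993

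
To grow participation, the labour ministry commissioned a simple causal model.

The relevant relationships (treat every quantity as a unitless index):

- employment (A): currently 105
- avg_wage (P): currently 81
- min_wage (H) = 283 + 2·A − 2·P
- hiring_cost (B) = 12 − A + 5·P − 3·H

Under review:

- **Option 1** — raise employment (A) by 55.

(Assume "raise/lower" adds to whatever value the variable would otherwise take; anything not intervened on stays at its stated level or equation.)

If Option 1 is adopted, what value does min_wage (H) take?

Option 1 (A + 55):
  A = 105 + 55 = 160
  P = 81
  H = 283 + 2·160 − 2·81 = 441

441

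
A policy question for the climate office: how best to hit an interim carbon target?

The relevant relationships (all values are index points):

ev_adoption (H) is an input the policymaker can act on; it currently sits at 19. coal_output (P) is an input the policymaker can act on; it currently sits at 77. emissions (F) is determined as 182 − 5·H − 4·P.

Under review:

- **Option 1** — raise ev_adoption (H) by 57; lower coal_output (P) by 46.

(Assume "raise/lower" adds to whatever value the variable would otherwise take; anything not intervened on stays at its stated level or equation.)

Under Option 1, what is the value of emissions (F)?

Option 1 (H + 57, P − 46):
  H = 19 + 57 = 76
  P = 77 − 46 = 31
  F = 182 − 5·76 − 4·31 = -322

-322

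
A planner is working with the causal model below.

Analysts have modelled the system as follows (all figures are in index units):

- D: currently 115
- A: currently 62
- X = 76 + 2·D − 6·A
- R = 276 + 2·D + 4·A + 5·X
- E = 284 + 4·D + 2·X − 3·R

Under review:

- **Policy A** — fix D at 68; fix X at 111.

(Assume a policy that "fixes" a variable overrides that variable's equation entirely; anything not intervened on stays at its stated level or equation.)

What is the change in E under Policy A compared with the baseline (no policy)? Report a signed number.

-2207

Baseline:
  D = 115
  A = 62
  X = 76 + 2·115 − 6·62 = -66
  R = 276 + 2·115 + 4·62 + 5·(-66) = 424
  E = 284 + 4·115 + 2·(-66) − 3·424 = -660
Policy A (D := 68, X := 111):
  D = 68
  A = 62
  X = 111
  R = 276 + 2·68 + 4·62 + 5·111 = 1215
  E = 284 + 4·68 + 2·111 − 3·1215 = -2867
Change in E: -2867 − (-660) = -2207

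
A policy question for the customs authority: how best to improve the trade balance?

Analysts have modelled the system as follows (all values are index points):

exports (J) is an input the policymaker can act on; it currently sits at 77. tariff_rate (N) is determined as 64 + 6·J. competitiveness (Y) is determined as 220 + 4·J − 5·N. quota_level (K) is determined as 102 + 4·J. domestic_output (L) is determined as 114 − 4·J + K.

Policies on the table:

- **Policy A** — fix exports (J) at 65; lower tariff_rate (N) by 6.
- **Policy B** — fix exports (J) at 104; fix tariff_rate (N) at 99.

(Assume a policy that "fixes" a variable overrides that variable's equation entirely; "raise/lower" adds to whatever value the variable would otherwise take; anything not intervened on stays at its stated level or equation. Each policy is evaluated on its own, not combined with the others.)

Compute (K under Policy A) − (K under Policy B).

Policy A (J := 65, N − 6):
  J = 65
  K = 102 + 4·65 = 362
Policy B (J := 104, N := 99):
  J = 104
  K = 102 + 4·104 = 518
K: 362 − 518 = -156

-156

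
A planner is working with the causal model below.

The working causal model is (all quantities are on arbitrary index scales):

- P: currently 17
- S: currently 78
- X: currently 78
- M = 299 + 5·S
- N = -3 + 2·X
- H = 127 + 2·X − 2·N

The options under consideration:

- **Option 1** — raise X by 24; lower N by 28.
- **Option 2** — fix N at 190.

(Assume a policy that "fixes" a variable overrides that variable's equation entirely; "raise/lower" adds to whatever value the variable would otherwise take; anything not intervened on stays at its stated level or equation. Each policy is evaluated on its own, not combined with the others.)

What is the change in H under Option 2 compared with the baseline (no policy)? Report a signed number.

-74

Baseline:
  X = 78
  N = -3 + 2·78 = 153
  H = 127 + 2·78 − 2·153 = -23
Option 2 (N := 190):
  X = 78
  N = 190
  H = 127 + 2·78 − 2·190 = -97
Change in H: -97 − (-23) = -74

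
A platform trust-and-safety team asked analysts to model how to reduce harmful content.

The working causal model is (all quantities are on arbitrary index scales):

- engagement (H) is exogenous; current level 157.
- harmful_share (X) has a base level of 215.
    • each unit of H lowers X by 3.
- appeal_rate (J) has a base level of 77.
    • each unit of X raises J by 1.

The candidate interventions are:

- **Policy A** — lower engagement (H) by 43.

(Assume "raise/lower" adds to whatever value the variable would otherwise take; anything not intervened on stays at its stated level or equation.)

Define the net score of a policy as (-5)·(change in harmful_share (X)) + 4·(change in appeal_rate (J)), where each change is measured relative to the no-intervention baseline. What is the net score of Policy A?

-129

Baseline:
  H = 157
  X = 215 − 3·157 = -256
  J = 77 + (-256) = -179
Policy A (H − 43):
  H = 157 − 43 = 114
  X = 215 − 3·114 = -127
  J = 77 + (-127) = -50
ΔX = -127 − (-256) = 129; ΔJ = -50 − (-179) = 129
Score = (-5)·129 + 4·129 = -129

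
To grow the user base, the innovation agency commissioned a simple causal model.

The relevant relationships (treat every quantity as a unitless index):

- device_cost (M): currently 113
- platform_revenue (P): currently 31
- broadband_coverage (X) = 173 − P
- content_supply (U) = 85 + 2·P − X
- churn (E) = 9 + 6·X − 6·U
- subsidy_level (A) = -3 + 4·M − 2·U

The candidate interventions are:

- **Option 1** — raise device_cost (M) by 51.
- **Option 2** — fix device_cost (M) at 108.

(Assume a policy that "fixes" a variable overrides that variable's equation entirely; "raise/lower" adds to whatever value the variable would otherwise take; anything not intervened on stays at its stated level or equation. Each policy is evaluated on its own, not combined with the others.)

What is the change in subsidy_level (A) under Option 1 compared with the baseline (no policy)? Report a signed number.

204

Baseline:
  M = 113
  P = 31
  X = 173 − 31 = 142
  U = 85 + 2·31 − 142 = 5
  A = -3 + 4·113 − 2·5 = 439
Option 1 (M + 51):
  M = 113 + 51 = 164
  P = 31
  X = 173 − 31 = 142
  U = 85 + 2·31 − 142 = 5
  A = -3 + 4·164 − 2·5 = 643
Change in A: 643 − 439 = 204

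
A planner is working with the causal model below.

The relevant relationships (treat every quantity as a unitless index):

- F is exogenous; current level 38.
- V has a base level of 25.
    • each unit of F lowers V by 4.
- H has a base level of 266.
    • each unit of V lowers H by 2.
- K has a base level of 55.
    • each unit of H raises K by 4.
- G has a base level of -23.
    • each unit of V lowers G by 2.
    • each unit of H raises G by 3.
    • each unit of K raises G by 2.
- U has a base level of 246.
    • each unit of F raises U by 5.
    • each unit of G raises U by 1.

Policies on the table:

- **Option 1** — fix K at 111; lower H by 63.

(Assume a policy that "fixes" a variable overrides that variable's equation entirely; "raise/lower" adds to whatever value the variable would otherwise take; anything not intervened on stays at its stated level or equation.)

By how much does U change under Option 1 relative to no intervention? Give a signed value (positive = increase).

Baseline:
  F = 38
  V = 25 − 4·38 = -127
  H = 266 − 2·(-127) = 520
  K = 55 + 4·520 = 2135
  G = -23 − 2·(-127) + 3·520 + 2·2135 = 6061
  U = 246 + 5·38 + 6061 = 6497
Option 1 (K := 111, H − 63):
  F = 38
  V = 25 − 4·38 = -127
  H = 266 − 2·(-127) (−63 from intervention) = 457
  K = 111
  G = -23 − 2·(-127) + 3·457 + 2·111 = 1824
  U = 246 + 5·38 + 1824 = 2260
Change in U: 2260 − 6497 = -4237

-4237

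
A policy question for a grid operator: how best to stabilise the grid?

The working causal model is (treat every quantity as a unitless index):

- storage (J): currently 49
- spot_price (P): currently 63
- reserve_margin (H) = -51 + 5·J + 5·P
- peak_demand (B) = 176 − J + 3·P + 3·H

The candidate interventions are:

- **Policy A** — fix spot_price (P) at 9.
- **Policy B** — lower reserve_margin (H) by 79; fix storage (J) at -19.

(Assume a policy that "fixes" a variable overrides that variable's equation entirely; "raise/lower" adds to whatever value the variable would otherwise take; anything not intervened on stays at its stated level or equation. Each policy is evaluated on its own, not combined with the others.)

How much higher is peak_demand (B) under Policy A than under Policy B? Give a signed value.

217

Policy A (P := 9):
  J = 49
  P = 9
  H = -51 + 5·49 + 5·9 = 239
  B = 176 − 49 + 3·9 + 3·239 = 871
Policy B (H − 79, J := -19):
  J = -19
  P = 63
  H = -51 + 5·(-19) + 5·63 (−79 from intervention) = 90
  B = 176 − (-19) + 3·63 + 3·90 = 654
B: 871 − 654 = 217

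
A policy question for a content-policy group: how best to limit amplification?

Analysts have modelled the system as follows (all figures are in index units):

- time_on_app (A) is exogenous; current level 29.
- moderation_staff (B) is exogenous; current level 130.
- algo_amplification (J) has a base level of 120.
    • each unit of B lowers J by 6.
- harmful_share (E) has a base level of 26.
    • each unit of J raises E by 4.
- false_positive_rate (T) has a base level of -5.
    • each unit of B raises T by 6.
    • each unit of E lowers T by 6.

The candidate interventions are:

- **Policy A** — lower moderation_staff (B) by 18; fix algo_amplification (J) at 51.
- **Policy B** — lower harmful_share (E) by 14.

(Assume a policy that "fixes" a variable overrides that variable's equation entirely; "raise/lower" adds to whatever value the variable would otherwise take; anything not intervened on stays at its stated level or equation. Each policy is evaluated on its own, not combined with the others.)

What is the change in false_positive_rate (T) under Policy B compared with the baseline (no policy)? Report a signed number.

Baseline:
  B = 130
  J = 120 − 6·130 = -660
  E = 26 + 4·(-660) = -2614
  T = -5 + 6·130 − 6·(-2614) = 16459
Policy B (E − 14):
  B = 130
  J = 120 − 6·130 = -660
  E = 26 + 4·(-660) (−14 from intervention) = -2628
  T = -5 + 6·130 − 6·(-2628) = 16543
Change in T: 16543 − 16459 = 84

84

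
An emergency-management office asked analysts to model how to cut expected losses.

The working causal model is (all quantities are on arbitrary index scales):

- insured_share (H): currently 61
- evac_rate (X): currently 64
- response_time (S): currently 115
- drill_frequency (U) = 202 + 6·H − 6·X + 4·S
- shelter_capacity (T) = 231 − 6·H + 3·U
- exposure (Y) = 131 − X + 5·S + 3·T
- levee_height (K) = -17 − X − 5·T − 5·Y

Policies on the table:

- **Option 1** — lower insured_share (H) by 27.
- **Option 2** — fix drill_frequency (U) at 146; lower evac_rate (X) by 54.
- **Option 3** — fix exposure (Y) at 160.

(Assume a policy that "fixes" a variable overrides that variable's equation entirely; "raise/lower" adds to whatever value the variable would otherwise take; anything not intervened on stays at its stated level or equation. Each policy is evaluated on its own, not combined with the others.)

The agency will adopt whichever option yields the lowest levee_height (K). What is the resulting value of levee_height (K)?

-32751

Option 1 (H − 27):
  H = 61 − 27 = 34
  X = 64
  S = 115
  U = 202 + 6·34 − 6·64 + 4·115 = 482
  T = 231 − 6·34 + 3·482 = 1473
  Y = 131 − 64 + 5·115 + 3·1473 = 5061
  K = -17 − 64 − 5·1473 − 5·5061 = -32751
Option 2 (U := 146, X − 54):
  H = 61
  X = 64 − 54 = 10
  S = 115
  U = 146
  T = 231 − 6·61 + 3·146 = 303
  Y = 131 − 10 + 5·115 + 3·303 = 1605
  K = -17 − 10 − 5·303 − 5·1605 = -9567
Option 3 (Y := 160):
  H = 61
  X = 64
  S = 115
  U = 202 + 6·61 − 6·64 + 4·115 = 644
  T = 231 − 6·61 + 3·644 = 1797
  Y = 160
  K = -17 − 64 − 5·1797 − 5·160 = -9866
Comparing — Option 1: K=-32751, Option 2: K=-9567, Option 3: K=-9866. Lowest is -32751 (Option 1).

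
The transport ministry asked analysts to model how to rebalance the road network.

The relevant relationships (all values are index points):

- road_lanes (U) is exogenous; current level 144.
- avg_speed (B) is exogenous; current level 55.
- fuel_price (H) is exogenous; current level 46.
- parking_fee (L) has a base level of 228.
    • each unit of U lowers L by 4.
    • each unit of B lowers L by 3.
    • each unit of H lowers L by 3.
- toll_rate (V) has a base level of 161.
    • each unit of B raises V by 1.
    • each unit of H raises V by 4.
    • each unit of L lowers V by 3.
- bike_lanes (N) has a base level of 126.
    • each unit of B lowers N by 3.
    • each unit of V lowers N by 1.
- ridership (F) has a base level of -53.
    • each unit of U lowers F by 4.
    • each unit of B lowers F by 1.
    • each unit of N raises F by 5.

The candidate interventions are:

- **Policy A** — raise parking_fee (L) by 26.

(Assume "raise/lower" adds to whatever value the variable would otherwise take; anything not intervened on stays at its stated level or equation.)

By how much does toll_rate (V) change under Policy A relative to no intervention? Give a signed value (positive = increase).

Baseline:
  U = 144
  B = 55
  H = 46
  L = 228 − 4·144 − 3·55 − 3·46 = -651
  V = 161 + 55 + 4·46 − 3·(-651) = 2353
Policy A (L + 26):
  U = 144
  B = 55
  H = 46
  L = 228 − 4·144 − 3·55 − 3·46 (+26 from intervention) = -625
  V = 161 + 55 + 4·46 − 3·(-625) = 2275
Change in V: 2275 − 2353 = -78

-78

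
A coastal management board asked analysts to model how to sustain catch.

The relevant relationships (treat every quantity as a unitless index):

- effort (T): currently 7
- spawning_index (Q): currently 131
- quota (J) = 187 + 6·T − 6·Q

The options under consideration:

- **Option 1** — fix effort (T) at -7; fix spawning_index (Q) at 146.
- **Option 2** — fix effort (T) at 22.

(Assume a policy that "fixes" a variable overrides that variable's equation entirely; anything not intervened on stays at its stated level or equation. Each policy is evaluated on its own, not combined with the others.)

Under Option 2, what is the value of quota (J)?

-467

Option 2 (T := 22):
  T = 22
  Q = 131
  J = 187 + 6·22 − 6·131 = -467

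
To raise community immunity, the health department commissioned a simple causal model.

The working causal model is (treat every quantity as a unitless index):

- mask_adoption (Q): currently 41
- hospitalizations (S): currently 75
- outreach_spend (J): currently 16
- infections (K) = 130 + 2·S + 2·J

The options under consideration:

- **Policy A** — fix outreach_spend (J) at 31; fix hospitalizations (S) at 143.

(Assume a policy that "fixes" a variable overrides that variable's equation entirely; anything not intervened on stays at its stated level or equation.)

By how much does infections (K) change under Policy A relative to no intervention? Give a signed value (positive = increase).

Baseline:
  S = 75
  J = 16
  K = 130 + 2·75 + 2·16 = 312
Policy A (J := 31, S := 143):
  S = 143
  J = 31
  K = 130 + 2·143 + 2·31 = 478
Change in K: 478 − 312 = 166

166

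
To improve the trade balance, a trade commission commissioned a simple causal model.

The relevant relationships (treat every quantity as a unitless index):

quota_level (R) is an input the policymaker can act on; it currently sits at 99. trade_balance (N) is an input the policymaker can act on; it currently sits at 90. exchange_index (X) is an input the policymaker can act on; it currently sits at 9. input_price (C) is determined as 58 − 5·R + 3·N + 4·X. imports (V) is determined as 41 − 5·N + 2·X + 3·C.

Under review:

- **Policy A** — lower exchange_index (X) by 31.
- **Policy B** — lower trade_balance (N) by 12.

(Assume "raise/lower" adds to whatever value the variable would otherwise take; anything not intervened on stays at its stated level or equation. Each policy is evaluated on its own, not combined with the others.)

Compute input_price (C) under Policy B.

-167

Policy B (N − 12):
  R = 99
  N = 90 − 12 = 78
  X = 9
  C = 58 − 5·99 + 3·78 + 4·9 = -167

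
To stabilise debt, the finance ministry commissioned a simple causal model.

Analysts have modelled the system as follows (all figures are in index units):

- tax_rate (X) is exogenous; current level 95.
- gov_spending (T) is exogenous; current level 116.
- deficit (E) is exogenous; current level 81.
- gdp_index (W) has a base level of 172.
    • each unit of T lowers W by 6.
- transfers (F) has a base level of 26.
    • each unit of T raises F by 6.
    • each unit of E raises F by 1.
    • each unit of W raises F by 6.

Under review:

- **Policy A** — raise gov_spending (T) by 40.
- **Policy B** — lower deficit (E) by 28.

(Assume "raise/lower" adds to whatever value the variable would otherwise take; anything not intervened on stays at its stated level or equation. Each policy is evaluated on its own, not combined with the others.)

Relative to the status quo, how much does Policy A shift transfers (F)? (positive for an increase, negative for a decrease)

-1200

Baseline:
  T = 116
  E = 81
  W = 172 − 6·116 = -524
  F = 26 + 6·116 + 81 + 6·(-524) = -2341
Policy A (T + 40):
  T = 116 + 40 = 156
  E = 81
  W = 172 − 6·156 = -764
  F = 26 + 6·156 + 81 + 6·(-764) = -3541
Change in F: -3541 − (-2341) = -1200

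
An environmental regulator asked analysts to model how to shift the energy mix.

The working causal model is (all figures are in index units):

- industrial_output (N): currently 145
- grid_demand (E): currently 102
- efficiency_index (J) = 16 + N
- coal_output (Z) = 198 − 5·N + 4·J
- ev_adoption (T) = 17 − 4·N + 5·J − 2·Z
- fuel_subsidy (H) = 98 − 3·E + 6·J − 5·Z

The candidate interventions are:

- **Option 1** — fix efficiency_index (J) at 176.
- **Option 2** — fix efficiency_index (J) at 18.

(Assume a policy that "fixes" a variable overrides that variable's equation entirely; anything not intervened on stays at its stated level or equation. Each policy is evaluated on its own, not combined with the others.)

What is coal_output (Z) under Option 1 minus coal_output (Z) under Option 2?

Option 1 (J := 176):
  N = 145
  J = 176
  Z = 198 − 5·145 + 4·176 = 177
Option 2 (J := 18):
  N = 145
  J = 18
  Z = 198 − 5·145 + 4·18 = -455
Z: 177 − (-455) = 632

632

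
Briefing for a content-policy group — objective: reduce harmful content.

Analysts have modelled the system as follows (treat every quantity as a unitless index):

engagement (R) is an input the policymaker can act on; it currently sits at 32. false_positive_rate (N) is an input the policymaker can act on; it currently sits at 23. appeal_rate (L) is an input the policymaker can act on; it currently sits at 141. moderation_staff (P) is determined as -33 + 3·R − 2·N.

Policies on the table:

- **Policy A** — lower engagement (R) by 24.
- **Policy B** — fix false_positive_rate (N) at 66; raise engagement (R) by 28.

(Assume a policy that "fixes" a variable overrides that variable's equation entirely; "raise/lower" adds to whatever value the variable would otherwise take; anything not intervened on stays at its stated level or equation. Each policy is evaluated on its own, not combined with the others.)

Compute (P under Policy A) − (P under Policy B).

-70

Policy A (R − 24):
  R = 32 − 24 = 8
  N = 23
  P = -33 + 3·8 − 2·23 = -55
Policy B (N := 66, R + 28):
  R = 32 + 28 = 60
  N = 66
  P = -33 + 3·60 − 2·66 = 15
P: -55 − 15 = -70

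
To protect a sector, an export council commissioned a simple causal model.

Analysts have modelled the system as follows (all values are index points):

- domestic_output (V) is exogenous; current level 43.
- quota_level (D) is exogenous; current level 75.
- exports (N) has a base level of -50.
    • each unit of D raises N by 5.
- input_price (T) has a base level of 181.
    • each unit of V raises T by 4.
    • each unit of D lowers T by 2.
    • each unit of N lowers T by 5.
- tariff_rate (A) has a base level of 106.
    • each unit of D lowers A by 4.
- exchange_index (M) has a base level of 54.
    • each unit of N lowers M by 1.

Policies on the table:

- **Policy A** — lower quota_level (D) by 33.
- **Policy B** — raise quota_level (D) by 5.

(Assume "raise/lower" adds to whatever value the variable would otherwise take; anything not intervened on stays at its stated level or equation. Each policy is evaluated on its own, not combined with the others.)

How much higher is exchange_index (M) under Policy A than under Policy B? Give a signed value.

190

Policy A (D − 33):
  D = 75 − 33 = 42
  N = -50 + 5·42 = 160
  M = 54 − 160 = -106
Policy B (D + 5):
  D = 75 + 5 = 80
  N = -50 + 5·80 = 350
  M = 54 − 350 = -296
M: -106 − (-296) = 190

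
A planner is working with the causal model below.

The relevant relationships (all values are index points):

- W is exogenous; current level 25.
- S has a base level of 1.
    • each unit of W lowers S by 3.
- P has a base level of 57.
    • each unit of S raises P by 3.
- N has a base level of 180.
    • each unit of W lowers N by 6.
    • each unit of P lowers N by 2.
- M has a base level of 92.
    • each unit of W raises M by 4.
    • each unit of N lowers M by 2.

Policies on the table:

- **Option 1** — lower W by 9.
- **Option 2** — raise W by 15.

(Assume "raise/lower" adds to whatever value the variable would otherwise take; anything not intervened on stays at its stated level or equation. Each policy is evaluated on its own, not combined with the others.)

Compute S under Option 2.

Option 2 (W + 15):
  W = 25 + 15 = 40
  S = 1 − 3·40 = -119

-119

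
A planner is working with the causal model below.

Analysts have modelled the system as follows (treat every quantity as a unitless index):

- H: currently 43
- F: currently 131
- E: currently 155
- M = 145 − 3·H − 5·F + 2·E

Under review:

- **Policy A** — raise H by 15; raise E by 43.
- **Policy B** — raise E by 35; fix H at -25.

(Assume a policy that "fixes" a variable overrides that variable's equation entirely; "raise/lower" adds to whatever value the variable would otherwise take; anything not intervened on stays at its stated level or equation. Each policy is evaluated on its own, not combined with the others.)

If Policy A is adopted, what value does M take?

Policy A (H + 15, E + 43):
  H = 43 + 15 = 58
  F = 131
  E = 155 + 43 = 198
  M = 145 − 3·58 − 5·131 + 2·198 = -288

-288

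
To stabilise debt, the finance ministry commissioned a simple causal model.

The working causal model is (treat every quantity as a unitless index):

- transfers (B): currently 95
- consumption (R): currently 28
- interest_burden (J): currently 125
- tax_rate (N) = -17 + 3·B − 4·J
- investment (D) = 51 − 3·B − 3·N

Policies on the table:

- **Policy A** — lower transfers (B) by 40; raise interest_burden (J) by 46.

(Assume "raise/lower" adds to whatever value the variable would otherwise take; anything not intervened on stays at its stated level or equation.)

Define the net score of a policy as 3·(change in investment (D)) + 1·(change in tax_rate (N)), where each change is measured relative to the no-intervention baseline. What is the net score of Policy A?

Baseline:
  B = 95
  J = 125
  N = -17 + 3·95 − 4·125 = -232
  D = 51 − 3·95 − 3·(-232) = 462
Policy A (B − 40, J + 46):
  B = 95 − 40 = 55
  J = 125 + 46 = 171
  N = -17 + 3·55 − 4·171 = -536
  D = 51 − 3·55 − 3·(-536) = 1494
ΔD = 1494 − 462 = 1032; ΔN = -536 − (-232) = -304
Score = 3·1032 + 1·(-304) = 2792

2792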